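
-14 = -14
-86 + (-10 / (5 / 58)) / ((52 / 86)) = -3612 / 13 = -277.85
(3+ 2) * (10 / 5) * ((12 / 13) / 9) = 40 / 39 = 1.03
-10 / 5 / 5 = -2 / 5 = -0.40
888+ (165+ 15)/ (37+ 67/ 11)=70482/ 79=892.18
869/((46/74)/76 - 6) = -2443628/16849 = -145.03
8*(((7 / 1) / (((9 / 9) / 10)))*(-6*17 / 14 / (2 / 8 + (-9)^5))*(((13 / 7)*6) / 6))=42432 / 330673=0.13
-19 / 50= -0.38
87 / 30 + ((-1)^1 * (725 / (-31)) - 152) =-38971 / 310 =-125.71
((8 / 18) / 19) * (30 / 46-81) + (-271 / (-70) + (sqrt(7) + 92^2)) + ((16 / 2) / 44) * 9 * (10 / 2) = 8476.82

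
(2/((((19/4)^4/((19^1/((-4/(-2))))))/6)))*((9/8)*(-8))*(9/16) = -7776/6859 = -1.13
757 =757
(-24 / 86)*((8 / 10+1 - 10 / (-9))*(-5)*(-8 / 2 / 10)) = -1048 / 645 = -1.62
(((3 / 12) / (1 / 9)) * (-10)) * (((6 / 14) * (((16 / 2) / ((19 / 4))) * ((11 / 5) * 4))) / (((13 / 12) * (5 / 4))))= -912384 / 8645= -105.54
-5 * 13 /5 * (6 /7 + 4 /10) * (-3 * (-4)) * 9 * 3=-185328 /35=-5295.09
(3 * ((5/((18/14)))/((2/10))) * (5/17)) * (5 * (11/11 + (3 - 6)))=-8750/51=-171.57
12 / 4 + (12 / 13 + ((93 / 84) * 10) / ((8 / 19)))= 43997 / 1456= 30.22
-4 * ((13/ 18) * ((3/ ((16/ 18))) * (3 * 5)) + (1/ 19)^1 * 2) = -11147/ 76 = -146.67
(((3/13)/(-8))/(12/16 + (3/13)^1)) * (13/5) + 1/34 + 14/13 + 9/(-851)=958493/940355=1.02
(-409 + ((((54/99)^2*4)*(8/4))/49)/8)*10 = -24249250/5929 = -4089.94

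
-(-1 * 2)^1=2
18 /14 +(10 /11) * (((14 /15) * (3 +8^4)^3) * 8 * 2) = 215978146089961 /231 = 934970329393.77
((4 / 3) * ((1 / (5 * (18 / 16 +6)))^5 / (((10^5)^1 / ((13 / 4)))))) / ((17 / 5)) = 13312 / 59934169740234375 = 0.00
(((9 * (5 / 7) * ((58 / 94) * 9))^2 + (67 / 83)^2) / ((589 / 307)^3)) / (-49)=-3.68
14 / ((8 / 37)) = 259 / 4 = 64.75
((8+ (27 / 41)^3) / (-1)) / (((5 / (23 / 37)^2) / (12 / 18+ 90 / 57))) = -38667005312 / 26890561965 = -1.44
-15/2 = -7.50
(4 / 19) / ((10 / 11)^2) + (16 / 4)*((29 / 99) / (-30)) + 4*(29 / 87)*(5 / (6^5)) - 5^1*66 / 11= -907567643 / 30472200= -29.78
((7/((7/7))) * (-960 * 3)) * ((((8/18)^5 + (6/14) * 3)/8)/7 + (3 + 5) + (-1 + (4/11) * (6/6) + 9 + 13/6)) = -374040.01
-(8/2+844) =-848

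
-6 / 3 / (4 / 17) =-17 / 2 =-8.50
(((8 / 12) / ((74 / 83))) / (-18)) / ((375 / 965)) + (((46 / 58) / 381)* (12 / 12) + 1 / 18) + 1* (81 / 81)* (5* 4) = 19.95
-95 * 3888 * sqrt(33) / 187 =-369360 * sqrt(33) / 187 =-11346.59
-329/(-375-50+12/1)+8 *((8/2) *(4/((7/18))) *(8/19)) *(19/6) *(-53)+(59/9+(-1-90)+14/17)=-23342.25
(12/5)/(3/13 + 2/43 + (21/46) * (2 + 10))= 154284/369995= 0.42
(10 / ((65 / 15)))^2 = 900 / 169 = 5.33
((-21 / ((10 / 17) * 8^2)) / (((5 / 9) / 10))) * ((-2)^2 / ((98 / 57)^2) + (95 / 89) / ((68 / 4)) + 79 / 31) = -12053964213 / 302827840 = -39.80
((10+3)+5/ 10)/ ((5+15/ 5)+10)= 3/ 4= 0.75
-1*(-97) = 97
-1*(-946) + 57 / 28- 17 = 26069 / 28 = 931.04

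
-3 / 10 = -0.30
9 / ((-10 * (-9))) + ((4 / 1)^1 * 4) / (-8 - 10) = -71 / 90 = -0.79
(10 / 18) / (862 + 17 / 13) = 65 / 101007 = 0.00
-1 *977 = -977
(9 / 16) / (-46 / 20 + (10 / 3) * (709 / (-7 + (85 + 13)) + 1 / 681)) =8366085 / 352128008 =0.02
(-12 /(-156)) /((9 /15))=5 /39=0.13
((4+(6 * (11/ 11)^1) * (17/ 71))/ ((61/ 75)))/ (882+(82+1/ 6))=34740/ 5010967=0.01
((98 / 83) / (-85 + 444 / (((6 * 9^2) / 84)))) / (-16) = 1323 / 148072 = 0.01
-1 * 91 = -91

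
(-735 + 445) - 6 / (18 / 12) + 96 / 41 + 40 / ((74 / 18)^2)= -16237662 / 56129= -289.29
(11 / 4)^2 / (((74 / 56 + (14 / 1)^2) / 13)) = 847 / 1700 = 0.50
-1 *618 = -618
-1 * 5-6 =-11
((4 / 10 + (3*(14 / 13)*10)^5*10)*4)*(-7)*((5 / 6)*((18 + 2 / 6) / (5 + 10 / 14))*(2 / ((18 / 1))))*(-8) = 704425741280507708 / 30074733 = 23422510227.46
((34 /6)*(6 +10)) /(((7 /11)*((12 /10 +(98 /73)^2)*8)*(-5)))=-996523 /839937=-1.19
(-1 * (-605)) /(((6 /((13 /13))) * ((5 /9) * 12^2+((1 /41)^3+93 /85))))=3544262425 /2850435228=1.24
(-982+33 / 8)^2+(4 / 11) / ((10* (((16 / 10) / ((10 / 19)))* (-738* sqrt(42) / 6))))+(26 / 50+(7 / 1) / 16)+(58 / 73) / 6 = 335066708183 / 350400 - 5* sqrt(42) / 2159388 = 956240.61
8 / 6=4 / 3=1.33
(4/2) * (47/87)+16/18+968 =253162/261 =969.97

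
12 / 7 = 1.71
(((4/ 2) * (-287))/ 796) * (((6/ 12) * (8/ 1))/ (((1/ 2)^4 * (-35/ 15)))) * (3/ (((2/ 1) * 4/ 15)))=22140/ 199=111.26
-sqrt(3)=-1.73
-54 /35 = -1.54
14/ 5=2.80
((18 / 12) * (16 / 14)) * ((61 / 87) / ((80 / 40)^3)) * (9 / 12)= 183 / 1624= 0.11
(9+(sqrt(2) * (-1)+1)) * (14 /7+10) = 120- 12 * sqrt(2) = 103.03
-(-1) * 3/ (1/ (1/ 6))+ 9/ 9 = 3/ 2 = 1.50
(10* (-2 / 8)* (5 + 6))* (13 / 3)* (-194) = 69355 / 3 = 23118.33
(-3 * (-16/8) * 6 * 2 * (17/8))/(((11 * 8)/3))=459/88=5.22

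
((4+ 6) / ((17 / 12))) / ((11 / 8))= 960 / 187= 5.13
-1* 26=-26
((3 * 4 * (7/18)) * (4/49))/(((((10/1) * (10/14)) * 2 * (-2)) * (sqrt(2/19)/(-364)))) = 182 * sqrt(38)/75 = 14.96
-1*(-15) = 15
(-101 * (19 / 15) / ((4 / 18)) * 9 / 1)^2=2684586969 / 100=26845869.69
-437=-437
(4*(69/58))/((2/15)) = 1035/29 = 35.69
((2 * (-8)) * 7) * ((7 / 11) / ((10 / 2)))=-784 / 55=-14.25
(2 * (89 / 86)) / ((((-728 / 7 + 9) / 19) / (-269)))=23941 / 215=111.35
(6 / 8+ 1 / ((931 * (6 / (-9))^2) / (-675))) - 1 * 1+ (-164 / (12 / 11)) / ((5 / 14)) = -11809213 / 27930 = -422.81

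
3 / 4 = 0.75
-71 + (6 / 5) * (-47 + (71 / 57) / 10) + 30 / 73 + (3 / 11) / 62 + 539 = 9747018191 / 23648350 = 412.16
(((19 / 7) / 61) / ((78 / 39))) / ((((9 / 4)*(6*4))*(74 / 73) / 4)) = 1387 / 853146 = 0.00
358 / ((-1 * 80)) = -179 / 40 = -4.48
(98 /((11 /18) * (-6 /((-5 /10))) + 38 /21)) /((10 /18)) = 3087 /160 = 19.29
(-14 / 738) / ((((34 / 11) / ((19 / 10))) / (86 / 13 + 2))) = -40964 / 407745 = -0.10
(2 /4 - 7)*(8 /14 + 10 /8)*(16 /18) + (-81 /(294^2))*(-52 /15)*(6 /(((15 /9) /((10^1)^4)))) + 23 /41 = 31596146 /295323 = 106.99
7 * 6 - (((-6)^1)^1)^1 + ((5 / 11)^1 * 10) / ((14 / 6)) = 49.95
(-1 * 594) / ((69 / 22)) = -4356 / 23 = -189.39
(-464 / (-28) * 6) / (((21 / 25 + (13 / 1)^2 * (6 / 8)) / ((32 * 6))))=4454400 / 29771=149.62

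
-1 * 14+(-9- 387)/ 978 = -2348/ 163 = -14.40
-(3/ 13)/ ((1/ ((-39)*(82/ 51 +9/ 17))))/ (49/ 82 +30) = 26814/ 42653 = 0.63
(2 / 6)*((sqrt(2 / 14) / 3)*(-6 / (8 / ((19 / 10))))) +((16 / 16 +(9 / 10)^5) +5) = 659049 / 100000 - 19*sqrt(7) / 840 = 6.53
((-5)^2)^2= 625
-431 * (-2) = 862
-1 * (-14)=14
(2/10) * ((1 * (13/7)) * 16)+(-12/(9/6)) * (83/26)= -8916/455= -19.60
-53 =-53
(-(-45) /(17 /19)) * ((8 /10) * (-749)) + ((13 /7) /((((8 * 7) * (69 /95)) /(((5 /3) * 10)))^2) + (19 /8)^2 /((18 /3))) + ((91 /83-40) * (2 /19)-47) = -1522411627068562555 /50434230075264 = -30186.08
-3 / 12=-1 / 4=-0.25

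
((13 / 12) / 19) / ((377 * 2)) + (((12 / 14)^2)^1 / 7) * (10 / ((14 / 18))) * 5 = 214231201 / 31750824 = 6.75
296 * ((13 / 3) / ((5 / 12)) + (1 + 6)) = 25752 / 5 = 5150.40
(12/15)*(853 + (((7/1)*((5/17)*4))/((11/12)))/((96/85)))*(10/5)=75764/55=1377.53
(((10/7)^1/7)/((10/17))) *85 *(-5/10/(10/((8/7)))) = -578/343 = -1.69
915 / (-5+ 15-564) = -915 / 554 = -1.65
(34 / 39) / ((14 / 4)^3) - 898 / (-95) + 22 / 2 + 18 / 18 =21.47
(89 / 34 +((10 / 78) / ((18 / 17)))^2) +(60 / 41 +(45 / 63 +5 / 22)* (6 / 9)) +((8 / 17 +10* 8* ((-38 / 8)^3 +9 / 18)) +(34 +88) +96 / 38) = -1055793330041986 / 125629414911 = -8404.03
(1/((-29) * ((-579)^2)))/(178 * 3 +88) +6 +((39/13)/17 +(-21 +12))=-290259703601/102800311686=-2.82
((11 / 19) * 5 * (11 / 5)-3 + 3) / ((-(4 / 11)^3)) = -161051 / 1216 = -132.44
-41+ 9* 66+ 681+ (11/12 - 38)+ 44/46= 330613/276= 1197.87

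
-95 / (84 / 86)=-4085 / 42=-97.26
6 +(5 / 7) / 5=43 / 7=6.14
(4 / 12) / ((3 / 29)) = 29 / 9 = 3.22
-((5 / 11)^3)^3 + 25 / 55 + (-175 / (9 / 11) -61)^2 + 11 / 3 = 14433020809167023 / 190993762971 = 75568.02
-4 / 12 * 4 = -1.33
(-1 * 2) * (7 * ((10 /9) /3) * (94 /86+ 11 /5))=-17.07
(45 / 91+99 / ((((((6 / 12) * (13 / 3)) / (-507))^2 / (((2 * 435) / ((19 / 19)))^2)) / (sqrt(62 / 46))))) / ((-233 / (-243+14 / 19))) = 207135 / 402857+18886278499030800 * sqrt(713) / 101821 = 4952834275272.76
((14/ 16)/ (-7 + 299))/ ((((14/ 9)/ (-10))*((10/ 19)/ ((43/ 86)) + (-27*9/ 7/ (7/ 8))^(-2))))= -100973790/ 5520868747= -0.02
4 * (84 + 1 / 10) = 1682 / 5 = 336.40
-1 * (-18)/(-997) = -18/997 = -0.02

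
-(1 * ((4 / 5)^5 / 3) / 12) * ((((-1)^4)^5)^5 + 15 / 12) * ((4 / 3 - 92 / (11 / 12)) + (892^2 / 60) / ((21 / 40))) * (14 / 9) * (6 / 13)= -892722176 / 2413125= -369.94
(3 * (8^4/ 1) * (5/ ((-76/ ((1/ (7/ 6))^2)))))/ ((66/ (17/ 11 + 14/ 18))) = -2355200/ 112651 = -20.91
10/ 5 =2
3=3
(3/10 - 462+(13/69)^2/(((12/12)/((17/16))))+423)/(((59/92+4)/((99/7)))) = -161982601/1374940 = -117.81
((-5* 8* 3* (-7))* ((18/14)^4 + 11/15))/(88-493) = -998608/138915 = -7.19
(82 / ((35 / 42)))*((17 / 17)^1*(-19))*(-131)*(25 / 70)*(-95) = -58167930 / 7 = -8309704.29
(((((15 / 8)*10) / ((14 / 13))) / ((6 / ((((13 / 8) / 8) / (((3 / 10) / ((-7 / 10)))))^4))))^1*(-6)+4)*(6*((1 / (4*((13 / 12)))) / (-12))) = -11311677149 / 31406948352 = -0.36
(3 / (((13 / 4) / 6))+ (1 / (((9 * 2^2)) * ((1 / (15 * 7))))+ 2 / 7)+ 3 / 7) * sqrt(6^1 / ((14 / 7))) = 10013 * sqrt(3) / 1092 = 15.88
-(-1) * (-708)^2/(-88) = -62658/11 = -5696.18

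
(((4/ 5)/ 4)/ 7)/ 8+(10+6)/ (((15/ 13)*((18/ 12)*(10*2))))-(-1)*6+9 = 194869/ 12600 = 15.47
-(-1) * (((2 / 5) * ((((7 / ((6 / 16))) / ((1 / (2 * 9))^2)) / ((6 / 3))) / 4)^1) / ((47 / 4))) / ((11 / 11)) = 25.74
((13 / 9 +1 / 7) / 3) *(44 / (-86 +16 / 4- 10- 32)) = -1100 / 5859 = -0.19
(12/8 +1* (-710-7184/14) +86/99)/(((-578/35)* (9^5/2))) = 497645/198758934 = 0.00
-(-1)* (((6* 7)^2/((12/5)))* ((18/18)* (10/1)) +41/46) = 338141/46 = 7350.89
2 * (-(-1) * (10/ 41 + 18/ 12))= 143/ 41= 3.49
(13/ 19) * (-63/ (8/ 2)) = -819/ 76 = -10.78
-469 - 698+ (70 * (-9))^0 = -1166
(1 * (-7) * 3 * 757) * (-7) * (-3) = -333837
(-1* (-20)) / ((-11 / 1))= -20 / 11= -1.82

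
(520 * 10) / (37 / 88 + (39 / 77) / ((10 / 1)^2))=80080000 / 6553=12220.36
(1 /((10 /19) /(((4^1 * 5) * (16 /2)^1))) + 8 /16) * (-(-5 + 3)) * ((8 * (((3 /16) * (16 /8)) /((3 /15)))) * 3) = 27405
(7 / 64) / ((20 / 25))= 35 / 256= 0.14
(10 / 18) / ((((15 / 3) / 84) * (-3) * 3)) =-28 / 27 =-1.04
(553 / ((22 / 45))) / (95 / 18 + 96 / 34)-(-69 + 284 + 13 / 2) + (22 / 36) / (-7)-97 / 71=-10164060334 / 121974237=-83.33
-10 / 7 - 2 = -24 / 7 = -3.43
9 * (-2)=-18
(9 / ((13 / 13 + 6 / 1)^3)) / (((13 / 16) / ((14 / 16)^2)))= 9 / 364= 0.02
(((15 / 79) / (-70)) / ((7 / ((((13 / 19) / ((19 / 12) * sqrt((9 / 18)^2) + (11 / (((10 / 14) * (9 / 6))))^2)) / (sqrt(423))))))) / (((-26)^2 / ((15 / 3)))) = -1125 * sqrt(47) / 8590117430167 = -0.00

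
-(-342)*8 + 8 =2744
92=92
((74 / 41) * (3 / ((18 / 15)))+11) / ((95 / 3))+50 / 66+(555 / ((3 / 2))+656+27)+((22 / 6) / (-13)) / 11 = 1761557177 / 1670955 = 1054.22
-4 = -4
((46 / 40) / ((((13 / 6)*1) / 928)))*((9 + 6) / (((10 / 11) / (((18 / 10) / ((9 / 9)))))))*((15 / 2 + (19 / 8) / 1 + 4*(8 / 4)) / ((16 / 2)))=32686.34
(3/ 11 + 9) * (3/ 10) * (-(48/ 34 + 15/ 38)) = -10503/ 2090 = -5.03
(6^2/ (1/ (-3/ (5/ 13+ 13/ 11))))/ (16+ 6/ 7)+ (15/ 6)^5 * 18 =827757/ 472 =1753.72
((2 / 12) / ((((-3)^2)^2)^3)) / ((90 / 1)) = 1 / 286978140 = 0.00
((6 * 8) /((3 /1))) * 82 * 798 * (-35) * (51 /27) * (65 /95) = -142076480 /3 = -47358826.67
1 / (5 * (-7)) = -1 / 35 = -0.03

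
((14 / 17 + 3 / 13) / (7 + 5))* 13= 233 / 204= 1.14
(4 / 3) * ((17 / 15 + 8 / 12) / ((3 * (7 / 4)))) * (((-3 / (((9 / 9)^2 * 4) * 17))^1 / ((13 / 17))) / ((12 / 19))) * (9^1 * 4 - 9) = -513 / 455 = -1.13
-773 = -773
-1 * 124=-124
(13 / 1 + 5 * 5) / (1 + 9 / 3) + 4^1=27 / 2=13.50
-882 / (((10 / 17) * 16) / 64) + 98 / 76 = -1139299 / 190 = -5996.31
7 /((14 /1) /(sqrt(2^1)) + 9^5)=413343 /3486784303 - 49 * sqrt(2) /3486784303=0.00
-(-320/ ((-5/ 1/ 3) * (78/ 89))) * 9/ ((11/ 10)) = -256320/ 143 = -1792.45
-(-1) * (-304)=-304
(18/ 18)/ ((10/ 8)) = 4/ 5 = 0.80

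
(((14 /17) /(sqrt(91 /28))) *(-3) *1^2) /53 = -84 *sqrt(13) /11713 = -0.03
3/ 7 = 0.43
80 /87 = 0.92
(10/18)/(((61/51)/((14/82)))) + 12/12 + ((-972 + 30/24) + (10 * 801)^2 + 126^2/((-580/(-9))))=279204925877887/4351740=64159376.68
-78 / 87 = -26 / 29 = -0.90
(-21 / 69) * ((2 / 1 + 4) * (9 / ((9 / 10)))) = -420 / 23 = -18.26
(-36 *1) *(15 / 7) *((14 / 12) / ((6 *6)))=-5 / 2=-2.50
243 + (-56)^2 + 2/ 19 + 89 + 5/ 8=527247/ 152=3468.73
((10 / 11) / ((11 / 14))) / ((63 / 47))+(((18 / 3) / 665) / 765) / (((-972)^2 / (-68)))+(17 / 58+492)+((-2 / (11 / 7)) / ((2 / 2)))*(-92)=1261288999251833 / 2066849336475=610.25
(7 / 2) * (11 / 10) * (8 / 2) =77 / 5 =15.40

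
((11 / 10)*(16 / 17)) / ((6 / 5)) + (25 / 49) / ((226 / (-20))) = 230878 / 282387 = 0.82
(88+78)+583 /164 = 27807 /164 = 169.55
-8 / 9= -0.89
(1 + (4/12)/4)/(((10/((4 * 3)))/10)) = 13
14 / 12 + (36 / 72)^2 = 1.42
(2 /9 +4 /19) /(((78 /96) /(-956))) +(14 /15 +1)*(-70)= -1432750 /2223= -644.51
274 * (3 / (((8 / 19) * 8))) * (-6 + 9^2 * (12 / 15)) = 1147923 / 80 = 14349.04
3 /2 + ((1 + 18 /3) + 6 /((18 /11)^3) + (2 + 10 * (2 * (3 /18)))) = 14777 /972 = 15.20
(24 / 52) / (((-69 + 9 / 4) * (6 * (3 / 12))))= -16 / 3471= -0.00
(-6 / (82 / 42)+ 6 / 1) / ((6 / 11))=220 / 41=5.37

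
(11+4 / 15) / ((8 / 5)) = 169 / 24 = 7.04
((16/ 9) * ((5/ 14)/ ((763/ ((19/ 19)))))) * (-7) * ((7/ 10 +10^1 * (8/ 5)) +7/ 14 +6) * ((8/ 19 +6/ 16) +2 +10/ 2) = -45820/ 43491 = -1.05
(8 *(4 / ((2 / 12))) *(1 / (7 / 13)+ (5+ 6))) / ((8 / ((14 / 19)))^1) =227.37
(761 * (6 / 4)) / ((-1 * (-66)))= 761 / 44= 17.30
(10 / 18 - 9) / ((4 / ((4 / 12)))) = -19 / 27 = -0.70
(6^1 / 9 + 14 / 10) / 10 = 31 / 150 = 0.21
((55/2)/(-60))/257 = -11/6168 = -0.00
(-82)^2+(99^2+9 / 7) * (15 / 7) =1358716 / 49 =27728.90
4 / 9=0.44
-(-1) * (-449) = -449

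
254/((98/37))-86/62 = 94.51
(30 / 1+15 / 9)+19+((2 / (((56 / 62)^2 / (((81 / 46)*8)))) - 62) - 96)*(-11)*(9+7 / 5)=239630198 / 16905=14175.11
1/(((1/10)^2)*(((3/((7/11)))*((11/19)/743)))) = 9881900/363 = 27222.87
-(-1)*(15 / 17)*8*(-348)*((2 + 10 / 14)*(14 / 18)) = -88160 / 17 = -5185.88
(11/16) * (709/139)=7799/2224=3.51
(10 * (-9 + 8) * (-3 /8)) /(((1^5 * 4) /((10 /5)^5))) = 30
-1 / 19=-0.05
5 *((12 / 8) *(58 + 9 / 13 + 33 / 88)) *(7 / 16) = 645015 / 3328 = 193.81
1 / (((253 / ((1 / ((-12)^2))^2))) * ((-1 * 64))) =-1 / 335757312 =-0.00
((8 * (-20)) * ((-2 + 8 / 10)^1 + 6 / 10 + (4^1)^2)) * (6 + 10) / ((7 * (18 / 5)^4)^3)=-2685546875 / 110712378300552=-0.00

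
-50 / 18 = -25 / 9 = -2.78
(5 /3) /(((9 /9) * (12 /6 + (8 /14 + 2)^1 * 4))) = 35 /258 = 0.14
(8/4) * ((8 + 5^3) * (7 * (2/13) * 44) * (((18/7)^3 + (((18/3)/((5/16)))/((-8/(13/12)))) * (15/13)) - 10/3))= 36713776/273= 134482.70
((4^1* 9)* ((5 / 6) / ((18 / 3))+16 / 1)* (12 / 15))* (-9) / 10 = -10458 / 25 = -418.32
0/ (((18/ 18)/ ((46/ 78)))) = 0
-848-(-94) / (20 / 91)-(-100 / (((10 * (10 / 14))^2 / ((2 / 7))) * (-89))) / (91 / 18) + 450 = 1718073 / 57850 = 29.70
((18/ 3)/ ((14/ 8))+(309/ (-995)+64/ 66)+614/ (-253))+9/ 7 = 15576758/ 5286435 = 2.95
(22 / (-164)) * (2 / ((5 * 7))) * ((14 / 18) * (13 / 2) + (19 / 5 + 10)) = -18667 / 129150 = -0.14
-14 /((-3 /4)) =56 /3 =18.67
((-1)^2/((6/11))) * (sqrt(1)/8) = 11/48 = 0.23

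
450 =450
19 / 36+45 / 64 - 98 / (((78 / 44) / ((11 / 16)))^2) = -1314997 / 97344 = -13.51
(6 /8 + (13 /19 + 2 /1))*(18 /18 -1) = 0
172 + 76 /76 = 173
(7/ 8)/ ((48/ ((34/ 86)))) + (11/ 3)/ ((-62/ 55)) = -553757/ 170624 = -3.25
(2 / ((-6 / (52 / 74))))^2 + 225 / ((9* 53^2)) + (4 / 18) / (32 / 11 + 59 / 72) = 12608307541 / 102202411617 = 0.12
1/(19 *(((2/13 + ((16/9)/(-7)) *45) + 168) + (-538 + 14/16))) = -0.00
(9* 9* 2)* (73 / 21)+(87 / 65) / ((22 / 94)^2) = 32349111 / 55055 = 587.58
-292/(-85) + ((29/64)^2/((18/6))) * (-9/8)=9353801/2785280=3.36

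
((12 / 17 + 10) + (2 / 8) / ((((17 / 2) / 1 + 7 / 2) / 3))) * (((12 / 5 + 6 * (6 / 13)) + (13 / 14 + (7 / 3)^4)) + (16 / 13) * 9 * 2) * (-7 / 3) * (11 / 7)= -137489395241 / 60147360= -2285.88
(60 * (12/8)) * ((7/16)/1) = 315/8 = 39.38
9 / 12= 0.75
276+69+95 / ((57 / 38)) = 408.33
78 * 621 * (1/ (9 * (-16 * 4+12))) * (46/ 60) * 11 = -17457/ 20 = -872.85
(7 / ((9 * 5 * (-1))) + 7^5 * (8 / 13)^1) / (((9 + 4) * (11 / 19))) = 10450741 / 7605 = 1374.19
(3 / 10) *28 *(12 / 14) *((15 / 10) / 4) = 27 / 10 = 2.70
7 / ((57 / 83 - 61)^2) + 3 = 75228331 / 25060036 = 3.00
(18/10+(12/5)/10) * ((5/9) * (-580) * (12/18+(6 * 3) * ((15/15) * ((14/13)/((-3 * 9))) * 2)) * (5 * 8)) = 788800/39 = 20225.64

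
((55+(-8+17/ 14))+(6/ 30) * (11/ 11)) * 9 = 30501/ 70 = 435.73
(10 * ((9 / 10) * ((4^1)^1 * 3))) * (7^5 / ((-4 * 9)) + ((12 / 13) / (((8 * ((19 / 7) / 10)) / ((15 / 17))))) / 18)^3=-10988254207.51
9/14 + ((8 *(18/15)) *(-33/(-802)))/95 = 1725363/2666650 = 0.65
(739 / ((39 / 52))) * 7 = 20692 / 3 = 6897.33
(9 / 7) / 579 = 3 / 1351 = 0.00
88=88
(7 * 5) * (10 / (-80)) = -35 / 8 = -4.38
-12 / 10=-6 / 5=-1.20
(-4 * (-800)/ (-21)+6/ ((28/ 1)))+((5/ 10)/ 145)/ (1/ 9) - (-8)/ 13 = -856847/ 5655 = -151.52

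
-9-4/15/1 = -139/15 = -9.27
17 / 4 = 4.25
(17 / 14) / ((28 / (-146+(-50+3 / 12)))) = -8.49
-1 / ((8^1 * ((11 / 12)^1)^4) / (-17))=44064 / 14641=3.01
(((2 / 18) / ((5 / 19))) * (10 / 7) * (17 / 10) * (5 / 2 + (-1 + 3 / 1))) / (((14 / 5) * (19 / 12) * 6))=17 / 98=0.17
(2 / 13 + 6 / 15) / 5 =36 / 325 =0.11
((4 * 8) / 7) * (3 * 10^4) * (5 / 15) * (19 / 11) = 6080000 / 77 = 78961.04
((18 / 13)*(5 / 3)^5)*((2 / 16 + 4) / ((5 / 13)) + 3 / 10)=30625 / 156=196.31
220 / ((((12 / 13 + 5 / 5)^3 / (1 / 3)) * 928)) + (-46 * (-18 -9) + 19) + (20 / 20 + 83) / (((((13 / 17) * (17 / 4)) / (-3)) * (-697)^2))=17321561022674339 / 13736249475000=1261.01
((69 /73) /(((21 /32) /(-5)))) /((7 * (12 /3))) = -920 /3577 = -0.26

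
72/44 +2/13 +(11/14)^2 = 67479/28028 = 2.41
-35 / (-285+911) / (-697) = 35 / 436322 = 0.00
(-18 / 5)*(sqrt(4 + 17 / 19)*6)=-108*sqrt(1767) / 95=-47.79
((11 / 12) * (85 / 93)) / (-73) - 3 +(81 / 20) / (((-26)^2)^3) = -378945436190593 / 125833752195840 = -3.01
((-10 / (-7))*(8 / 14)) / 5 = 8 / 49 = 0.16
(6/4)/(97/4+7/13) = 78/1289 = 0.06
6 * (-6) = -36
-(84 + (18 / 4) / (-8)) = -1335 / 16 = -83.44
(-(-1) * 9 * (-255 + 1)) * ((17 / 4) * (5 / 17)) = -5715 / 2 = -2857.50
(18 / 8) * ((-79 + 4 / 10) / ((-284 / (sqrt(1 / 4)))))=3537 / 11360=0.31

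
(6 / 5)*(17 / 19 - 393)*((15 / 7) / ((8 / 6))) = -756.20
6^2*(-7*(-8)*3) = 6048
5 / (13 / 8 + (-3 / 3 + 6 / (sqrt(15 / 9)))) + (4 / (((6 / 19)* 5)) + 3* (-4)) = -978754 / 101805 + 1920* sqrt(15) / 6787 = -8.52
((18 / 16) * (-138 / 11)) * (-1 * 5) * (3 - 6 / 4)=9315 / 88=105.85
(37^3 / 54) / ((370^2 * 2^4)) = 37 / 86400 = 0.00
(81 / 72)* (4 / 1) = 9 / 2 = 4.50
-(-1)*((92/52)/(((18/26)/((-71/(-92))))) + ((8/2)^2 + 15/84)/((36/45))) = 22.20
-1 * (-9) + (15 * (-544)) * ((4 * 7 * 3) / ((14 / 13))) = -636471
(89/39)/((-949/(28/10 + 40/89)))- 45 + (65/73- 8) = -3214862/61685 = -52.12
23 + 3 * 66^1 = 221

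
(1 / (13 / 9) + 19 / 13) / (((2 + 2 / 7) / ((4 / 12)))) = 49 / 156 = 0.31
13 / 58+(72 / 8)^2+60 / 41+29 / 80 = 7899721 / 95120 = 83.05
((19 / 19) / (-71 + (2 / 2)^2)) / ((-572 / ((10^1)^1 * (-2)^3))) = -2 / 1001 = -0.00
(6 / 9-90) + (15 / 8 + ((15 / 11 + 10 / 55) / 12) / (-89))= -684985 / 7832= -87.46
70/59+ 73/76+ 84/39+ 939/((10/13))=357038737/291460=1225.00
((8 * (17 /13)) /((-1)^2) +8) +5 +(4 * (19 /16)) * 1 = 1467 /52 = 28.21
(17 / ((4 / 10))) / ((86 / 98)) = 4165 / 86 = 48.43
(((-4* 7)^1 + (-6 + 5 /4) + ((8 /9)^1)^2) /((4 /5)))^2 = 2680650625 /1679616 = 1595.99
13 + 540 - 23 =530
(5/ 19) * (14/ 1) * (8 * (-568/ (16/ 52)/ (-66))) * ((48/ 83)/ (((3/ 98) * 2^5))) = 25327120/ 52041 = 486.68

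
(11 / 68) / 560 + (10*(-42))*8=-127948789 / 38080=-3360.00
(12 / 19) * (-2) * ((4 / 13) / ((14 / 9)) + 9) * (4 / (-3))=26784 / 1729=15.49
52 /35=1.49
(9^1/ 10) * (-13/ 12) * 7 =-273/ 40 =-6.82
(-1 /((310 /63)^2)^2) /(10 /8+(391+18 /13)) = -68262831 /15752959457500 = -0.00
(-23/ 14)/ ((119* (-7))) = 0.00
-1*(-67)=67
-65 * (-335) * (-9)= -195975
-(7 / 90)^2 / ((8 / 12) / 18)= -49 / 300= -0.16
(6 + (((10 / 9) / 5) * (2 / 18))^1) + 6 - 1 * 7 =407 / 81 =5.02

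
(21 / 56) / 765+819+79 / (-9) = 4958563 / 6120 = 810.22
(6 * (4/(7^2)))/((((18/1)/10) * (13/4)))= 160/1911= 0.08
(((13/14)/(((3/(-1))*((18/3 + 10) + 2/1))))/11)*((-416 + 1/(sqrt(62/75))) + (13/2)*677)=-103597/16632 - 65*sqrt(186)/515592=-6.23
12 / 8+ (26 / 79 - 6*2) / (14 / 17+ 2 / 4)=-7.32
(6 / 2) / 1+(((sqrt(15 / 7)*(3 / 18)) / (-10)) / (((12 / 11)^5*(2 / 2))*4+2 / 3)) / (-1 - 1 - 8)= 3.00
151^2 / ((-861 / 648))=-4925016 / 287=-17160.33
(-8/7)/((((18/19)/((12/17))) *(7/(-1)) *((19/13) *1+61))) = 988/507297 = 0.00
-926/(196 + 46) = -3.83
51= 51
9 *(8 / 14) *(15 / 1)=540 / 7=77.14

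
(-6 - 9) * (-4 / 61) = 60 / 61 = 0.98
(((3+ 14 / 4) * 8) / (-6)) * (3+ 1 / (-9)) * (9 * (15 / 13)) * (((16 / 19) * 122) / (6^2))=-126880 / 171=-741.99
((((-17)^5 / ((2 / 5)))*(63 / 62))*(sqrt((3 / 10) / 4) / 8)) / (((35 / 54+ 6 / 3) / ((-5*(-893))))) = -10783764220005*sqrt(30) / 283712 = -208186855.62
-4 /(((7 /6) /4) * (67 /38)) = -3648 /469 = -7.78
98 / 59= 1.66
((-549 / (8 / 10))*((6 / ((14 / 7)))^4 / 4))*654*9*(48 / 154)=-1963084005 / 77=-25494597.47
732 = 732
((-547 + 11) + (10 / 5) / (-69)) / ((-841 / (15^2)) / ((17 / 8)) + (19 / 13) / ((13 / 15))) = 7969558350 / 1078861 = 7387.01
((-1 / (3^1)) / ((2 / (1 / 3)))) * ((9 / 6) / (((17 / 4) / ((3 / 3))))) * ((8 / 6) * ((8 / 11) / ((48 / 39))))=-26 / 1683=-0.02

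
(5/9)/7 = 5/63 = 0.08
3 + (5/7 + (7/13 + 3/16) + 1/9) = 59641/13104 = 4.55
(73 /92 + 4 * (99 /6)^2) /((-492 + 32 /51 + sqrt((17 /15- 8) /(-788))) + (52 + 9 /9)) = -112603519616595 /45295086334457- 86926287 * sqrt(304365) /90590172668914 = -2.49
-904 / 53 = -17.06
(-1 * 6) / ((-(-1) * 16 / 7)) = -21 / 8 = -2.62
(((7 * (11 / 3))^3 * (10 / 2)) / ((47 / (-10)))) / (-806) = 11413325 / 511407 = 22.32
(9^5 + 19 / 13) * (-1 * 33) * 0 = 0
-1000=-1000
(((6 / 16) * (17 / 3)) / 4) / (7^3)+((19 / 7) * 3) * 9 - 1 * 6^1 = 738545 / 10976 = 67.29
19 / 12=1.58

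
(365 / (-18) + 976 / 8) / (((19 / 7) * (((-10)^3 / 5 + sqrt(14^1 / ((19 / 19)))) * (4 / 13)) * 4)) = -4165525 / 27350424- 166621 * sqrt(14) / 218803392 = -0.16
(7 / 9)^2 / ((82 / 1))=49 / 6642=0.01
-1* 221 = -221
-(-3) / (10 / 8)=12 / 5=2.40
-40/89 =-0.45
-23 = -23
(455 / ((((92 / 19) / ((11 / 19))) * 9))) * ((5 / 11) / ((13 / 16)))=700 / 207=3.38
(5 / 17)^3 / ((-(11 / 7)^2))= -6125 / 594473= -0.01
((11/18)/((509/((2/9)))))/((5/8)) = 88/206145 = 0.00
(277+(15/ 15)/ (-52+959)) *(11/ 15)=552728/ 2721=203.13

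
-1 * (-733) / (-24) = -733 / 24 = -30.54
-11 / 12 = -0.92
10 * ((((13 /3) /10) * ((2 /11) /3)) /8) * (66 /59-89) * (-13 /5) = 175253 /23364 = 7.50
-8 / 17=-0.47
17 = 17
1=1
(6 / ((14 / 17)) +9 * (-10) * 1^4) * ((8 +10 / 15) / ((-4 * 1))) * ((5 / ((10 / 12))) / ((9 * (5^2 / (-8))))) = -20072 / 525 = -38.23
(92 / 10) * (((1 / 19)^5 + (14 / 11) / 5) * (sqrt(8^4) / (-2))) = -51027529152 / 680927225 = -74.94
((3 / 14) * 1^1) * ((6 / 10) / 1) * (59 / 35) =531 / 2450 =0.22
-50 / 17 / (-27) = 50 / 459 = 0.11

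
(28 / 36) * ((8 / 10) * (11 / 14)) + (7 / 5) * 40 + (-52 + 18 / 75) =4.73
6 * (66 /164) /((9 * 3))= 11 /123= 0.09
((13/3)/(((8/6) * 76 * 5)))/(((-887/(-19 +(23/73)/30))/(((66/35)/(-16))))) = -849563/39368608000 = -0.00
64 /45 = 1.42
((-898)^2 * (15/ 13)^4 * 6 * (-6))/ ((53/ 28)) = -41150796120000/ 1513733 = -27184976.56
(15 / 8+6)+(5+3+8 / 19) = 2477 / 152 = 16.30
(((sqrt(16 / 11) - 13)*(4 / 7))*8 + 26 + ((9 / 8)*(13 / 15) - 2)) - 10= -12447 / 280 + 128*sqrt(11) / 77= -38.94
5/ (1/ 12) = 60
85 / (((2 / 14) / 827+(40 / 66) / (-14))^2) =3102086506365 / 67848169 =45721.01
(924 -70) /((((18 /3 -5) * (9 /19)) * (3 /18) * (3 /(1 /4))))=8113 /9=901.44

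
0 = 0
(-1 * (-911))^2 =829921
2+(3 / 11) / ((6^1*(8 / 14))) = 183 / 88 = 2.08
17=17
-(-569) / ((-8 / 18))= -5121 / 4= -1280.25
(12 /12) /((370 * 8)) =1 /2960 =0.00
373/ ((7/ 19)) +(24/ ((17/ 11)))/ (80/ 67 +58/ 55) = 167516479/ 164339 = 1019.33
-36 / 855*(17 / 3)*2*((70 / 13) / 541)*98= -186592 / 400881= -0.47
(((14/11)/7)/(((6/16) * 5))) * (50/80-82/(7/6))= -7802/1155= -6.75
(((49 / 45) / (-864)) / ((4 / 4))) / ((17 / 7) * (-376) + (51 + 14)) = 343 / 230830560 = 0.00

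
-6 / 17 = -0.35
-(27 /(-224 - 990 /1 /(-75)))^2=-18225 /1110916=-0.02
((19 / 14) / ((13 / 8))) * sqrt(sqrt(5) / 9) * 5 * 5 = 1900 * 5^(1 / 4) / 273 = 10.41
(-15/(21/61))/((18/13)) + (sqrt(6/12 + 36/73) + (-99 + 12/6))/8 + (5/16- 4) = -47659/1008 + sqrt(21170)/1168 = -47.16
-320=-320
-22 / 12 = -11 / 6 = -1.83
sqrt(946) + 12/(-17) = -12/17 + sqrt(946) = 30.05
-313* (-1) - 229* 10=-1977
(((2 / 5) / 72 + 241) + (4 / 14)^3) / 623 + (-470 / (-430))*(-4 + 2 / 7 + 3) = -651403811 / 1653952860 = -0.39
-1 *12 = -12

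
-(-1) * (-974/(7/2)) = -1948/7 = -278.29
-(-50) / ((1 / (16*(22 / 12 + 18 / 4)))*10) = 1520 / 3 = 506.67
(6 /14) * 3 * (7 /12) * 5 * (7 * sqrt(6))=105 * sqrt(6) /4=64.30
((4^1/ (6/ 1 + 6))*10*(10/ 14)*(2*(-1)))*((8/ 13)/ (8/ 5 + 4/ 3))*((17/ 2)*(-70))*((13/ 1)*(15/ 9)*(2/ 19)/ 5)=170000/ 627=271.13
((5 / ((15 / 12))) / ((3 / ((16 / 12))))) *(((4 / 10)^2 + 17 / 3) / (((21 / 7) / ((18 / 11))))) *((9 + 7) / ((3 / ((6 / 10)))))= 223744 / 12375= 18.08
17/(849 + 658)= 17/1507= 0.01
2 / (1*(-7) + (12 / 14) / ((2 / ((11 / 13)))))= -91 / 302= -0.30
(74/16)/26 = 37/208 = 0.18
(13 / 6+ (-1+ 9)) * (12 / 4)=61 / 2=30.50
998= 998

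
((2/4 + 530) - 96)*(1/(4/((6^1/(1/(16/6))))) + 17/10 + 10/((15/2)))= 183359/60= 3055.98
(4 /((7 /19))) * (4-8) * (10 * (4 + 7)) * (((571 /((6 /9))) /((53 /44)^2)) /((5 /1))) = -11089934592 /19663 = -564000.13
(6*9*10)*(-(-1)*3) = 1620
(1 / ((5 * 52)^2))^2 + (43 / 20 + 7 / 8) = 13823524001 / 4569760000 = 3.03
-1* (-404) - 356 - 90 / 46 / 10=2199 / 46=47.80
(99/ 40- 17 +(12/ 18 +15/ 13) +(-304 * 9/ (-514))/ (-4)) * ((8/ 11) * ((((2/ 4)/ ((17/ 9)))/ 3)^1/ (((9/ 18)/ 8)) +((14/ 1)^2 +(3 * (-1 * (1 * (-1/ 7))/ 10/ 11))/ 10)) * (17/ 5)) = -145408796900753/ 21223702500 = -6851.25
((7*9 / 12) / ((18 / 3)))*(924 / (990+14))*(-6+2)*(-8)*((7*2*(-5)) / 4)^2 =1980825 / 251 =7891.73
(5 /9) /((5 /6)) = 2 /3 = 0.67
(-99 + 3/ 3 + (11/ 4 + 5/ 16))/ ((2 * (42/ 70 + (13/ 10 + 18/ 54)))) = -22785/ 1072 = -21.25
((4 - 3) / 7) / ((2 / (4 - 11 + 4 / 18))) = -61 / 126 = -0.48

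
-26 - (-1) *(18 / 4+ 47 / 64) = -1329 / 64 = -20.77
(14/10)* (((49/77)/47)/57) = 49/147345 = 0.00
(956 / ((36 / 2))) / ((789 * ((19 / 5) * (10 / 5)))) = 1195 / 134919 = 0.01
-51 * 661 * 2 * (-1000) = 67422000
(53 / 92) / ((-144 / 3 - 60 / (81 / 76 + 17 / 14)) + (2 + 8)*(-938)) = -64289 / 1055063728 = -0.00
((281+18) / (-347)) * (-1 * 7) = 2093 / 347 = 6.03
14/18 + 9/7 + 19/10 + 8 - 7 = 3127/630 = 4.96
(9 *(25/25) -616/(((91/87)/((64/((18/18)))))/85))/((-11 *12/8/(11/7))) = 3966526/13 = 305117.38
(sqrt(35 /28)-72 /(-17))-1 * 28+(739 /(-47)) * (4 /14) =-158042 /5593+sqrt(5) /2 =-27.14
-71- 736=-807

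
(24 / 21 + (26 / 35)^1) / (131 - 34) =66 / 3395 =0.02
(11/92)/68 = 11/6256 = 0.00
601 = 601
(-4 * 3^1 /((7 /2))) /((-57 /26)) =208 /133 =1.56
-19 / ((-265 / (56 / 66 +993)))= 623143 / 8745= 71.26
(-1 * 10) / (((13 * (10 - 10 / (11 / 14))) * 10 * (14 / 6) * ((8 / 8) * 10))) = 11 / 9100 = 0.00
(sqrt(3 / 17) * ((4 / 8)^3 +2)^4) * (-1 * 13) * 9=-574821 * sqrt(51) / 4096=-1002.21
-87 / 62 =-1.40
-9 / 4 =-2.25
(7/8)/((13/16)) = 14/13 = 1.08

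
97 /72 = 1.35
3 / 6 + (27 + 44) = 143 / 2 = 71.50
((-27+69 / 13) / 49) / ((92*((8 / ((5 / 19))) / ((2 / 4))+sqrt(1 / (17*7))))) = -1821720 / 23017723547+3525*sqrt(119) / 322248129658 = -0.00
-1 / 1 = -1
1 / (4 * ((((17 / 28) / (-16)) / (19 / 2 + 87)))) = -10808 / 17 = -635.76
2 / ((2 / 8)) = 8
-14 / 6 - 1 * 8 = -31 / 3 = -10.33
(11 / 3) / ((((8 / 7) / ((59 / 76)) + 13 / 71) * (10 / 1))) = 322553 / 1456110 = 0.22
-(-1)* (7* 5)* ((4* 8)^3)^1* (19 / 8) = 2723840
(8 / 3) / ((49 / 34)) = 272 / 147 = 1.85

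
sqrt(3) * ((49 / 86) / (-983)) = -49 * sqrt(3) / 84538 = -0.00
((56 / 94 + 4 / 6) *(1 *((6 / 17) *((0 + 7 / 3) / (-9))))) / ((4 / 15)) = -3115 / 7191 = -0.43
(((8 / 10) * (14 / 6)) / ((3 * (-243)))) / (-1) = 28 / 10935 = 0.00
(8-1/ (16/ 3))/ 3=125/ 48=2.60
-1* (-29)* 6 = 174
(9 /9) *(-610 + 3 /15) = -3049 /5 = -609.80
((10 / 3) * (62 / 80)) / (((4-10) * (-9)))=31 / 648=0.05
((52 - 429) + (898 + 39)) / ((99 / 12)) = 2240 / 33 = 67.88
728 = 728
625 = 625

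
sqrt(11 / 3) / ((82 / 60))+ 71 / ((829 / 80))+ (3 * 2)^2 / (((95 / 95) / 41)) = 1484.25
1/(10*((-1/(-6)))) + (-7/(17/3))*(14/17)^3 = -37557/417605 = -0.09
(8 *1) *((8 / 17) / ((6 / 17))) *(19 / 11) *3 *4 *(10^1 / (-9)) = -245.66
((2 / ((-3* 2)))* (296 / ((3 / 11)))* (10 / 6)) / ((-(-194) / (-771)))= 2091980 / 873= 2396.31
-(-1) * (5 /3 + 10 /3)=5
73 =73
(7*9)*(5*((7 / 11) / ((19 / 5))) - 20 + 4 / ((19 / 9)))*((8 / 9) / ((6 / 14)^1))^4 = -27605430272 / 1371249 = -20131.60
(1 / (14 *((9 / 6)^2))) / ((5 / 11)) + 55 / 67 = 18799 / 21105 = 0.89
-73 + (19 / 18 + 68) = -71 / 18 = -3.94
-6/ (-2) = 3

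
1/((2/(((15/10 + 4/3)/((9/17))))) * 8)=0.33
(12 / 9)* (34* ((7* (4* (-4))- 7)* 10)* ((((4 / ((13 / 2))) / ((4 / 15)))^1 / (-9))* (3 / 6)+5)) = -30749600 / 117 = -262817.09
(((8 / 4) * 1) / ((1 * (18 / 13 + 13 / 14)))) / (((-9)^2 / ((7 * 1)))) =2548 / 34101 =0.07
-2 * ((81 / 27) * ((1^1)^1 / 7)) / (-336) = 1 / 392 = 0.00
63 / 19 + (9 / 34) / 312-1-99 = -6495575 / 67184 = -96.68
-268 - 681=-949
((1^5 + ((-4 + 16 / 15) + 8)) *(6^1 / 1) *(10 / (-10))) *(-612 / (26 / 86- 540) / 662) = -2394756 / 38407585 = -0.06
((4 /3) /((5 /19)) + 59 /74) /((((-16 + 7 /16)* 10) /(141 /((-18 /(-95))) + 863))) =-125532574 /2072925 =-60.56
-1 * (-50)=50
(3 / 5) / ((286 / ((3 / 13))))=9 / 18590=0.00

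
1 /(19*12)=1 /228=0.00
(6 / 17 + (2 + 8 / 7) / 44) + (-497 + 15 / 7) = -117675 / 238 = -494.43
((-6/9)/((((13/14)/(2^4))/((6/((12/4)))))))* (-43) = 38528/39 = 987.90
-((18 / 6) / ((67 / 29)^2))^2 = -6365529 / 20151121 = -0.32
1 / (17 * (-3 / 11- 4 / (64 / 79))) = -176 / 15589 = -0.01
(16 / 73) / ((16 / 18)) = 18 / 73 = 0.25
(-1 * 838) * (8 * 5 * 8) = -268160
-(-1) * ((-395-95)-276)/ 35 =-766/ 35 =-21.89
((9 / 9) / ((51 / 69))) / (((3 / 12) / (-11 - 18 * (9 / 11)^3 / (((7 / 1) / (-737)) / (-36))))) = -2912681452 / 14399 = -202283.59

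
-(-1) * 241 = 241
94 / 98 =47 / 49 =0.96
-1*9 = -9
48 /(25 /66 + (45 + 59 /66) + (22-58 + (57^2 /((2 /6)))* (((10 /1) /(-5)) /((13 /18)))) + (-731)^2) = 429 /4534705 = 0.00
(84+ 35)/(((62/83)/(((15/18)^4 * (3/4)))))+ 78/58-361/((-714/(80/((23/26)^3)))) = 528093594069137/4498460330112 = 117.39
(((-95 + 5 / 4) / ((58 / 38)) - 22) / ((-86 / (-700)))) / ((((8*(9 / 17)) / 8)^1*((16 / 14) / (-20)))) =1007617625 / 44892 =22445.37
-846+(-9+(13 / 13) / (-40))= -34201 / 40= -855.02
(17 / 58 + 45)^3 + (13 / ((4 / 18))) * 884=28219287851 / 195112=144631.23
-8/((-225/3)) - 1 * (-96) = 7208/75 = 96.11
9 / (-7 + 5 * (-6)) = -9 / 37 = -0.24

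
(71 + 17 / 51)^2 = 45796 / 9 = 5088.44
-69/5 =-13.80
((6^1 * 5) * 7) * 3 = 630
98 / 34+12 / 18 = 181 / 51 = 3.55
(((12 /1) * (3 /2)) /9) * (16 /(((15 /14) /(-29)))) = -12992 /15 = -866.13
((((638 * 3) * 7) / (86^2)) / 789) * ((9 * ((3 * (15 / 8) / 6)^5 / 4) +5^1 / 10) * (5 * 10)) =498602494775 / 2039635509248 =0.24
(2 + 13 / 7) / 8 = 27 / 56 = 0.48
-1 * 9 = -9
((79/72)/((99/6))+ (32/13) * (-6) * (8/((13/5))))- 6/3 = -9512033/200772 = -47.38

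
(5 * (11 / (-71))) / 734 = -55 / 52114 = -0.00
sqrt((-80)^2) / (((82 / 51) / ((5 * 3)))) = 746.34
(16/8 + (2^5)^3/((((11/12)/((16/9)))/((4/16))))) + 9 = 524651/33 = 15898.52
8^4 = 4096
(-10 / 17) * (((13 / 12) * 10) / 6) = -325 / 306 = -1.06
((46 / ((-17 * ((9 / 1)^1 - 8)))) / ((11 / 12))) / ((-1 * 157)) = 0.02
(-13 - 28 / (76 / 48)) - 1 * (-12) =-355 / 19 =-18.68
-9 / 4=-2.25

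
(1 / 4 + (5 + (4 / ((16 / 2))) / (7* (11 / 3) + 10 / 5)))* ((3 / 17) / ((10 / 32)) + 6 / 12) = 316569 / 56440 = 5.61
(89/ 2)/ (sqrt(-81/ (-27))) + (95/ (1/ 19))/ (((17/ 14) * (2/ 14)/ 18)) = 187320.99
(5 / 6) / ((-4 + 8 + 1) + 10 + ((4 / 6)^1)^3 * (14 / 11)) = 0.05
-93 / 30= -31 / 10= -3.10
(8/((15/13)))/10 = 52/75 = 0.69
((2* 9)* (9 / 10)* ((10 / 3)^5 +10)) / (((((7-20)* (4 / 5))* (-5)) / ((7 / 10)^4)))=24593443 / 780000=31.53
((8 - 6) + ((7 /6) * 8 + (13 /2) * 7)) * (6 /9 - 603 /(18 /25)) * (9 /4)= -1712161 /16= -107010.06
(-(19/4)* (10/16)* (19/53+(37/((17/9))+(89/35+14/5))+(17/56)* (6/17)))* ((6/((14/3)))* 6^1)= -581.63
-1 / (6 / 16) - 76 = -236 / 3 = -78.67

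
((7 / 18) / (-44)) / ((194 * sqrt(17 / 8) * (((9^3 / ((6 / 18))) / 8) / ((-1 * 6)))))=14 * sqrt(34) / 119009979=0.00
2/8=1/4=0.25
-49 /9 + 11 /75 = -1192 /225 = -5.30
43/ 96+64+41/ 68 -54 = 18035/ 1632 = 11.05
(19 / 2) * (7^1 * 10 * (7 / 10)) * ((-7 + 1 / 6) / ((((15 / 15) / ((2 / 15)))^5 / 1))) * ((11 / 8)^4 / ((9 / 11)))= -0.59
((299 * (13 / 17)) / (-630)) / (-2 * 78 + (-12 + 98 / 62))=120497 / 55252890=0.00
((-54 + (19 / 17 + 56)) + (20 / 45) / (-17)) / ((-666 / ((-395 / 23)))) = 186835 / 2343654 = 0.08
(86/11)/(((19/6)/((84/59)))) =43344/12331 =3.52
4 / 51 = 0.08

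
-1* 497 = -497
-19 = -19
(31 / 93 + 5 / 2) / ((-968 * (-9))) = 17 / 52272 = 0.00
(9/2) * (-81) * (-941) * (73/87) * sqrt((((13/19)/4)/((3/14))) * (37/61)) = 5564133 * sqrt(23414118)/134444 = 200260.35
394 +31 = 425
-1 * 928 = -928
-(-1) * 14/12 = 7/6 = 1.17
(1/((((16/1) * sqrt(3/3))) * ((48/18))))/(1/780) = 585/32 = 18.28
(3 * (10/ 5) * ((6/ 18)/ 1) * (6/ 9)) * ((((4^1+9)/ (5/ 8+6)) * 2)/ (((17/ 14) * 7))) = 1664/ 2703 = 0.62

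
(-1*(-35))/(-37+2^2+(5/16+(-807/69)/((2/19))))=-0.24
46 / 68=23 / 34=0.68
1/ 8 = 0.12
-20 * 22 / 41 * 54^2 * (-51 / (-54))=-1211760 / 41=-29555.12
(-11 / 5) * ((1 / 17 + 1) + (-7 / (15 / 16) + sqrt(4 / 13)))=17974 / 1275 - 22 * sqrt(13) / 65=12.88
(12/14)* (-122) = -732/7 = -104.57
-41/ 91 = -0.45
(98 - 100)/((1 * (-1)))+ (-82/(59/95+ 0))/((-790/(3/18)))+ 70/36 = 166634/41949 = 3.97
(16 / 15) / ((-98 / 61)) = -488 / 735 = -0.66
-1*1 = -1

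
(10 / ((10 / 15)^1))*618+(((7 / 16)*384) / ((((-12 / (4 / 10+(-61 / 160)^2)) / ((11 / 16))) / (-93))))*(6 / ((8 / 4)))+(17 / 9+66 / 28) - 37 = 138077865469 / 12902400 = 10701.72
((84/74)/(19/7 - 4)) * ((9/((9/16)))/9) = -1568/999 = -1.57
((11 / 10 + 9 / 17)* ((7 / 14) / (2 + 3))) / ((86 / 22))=3047 / 73100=0.04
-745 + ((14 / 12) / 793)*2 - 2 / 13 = -1772714 / 2379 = -745.15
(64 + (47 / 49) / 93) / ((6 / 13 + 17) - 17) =3792035 / 27342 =138.69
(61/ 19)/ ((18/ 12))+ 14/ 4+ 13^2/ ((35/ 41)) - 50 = 612911/ 3990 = 153.61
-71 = -71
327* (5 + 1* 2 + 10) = 5559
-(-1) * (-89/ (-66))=1.35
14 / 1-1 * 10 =4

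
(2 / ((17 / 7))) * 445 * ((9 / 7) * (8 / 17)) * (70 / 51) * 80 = 119616000 / 4913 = 24346.83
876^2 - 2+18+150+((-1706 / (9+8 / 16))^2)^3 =1577807967912631153286 / 47045881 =33537643134212.56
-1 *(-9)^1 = 9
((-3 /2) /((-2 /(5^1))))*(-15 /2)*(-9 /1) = 2025 /8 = 253.12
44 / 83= 0.53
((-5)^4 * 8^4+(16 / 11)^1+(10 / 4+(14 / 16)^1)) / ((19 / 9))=1212633.87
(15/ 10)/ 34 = 3/ 68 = 0.04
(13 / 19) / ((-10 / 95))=-13 / 2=-6.50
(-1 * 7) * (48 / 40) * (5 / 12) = -7 / 2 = -3.50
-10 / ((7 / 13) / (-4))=520 / 7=74.29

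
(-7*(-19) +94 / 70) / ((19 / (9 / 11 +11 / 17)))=1288348 / 124355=10.36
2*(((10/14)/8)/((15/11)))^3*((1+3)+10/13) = 0.00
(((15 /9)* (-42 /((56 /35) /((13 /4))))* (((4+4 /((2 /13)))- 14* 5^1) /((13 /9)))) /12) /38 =2625 /304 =8.63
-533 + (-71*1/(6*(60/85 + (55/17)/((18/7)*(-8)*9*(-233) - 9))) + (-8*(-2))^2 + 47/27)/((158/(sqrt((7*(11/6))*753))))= -533 + 9429745979*sqrt(38654)/12365410536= -383.07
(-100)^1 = -100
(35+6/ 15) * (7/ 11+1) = 3186/ 55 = 57.93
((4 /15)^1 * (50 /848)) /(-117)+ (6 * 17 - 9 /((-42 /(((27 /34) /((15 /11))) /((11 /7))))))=645653471 /6325020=102.08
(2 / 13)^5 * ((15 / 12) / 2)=20 / 371293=0.00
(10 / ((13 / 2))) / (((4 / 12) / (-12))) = -720 / 13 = -55.38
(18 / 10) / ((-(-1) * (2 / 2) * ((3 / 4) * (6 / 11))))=22 / 5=4.40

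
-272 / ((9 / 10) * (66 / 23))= -31280 / 297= -105.32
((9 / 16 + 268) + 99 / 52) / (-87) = -3.11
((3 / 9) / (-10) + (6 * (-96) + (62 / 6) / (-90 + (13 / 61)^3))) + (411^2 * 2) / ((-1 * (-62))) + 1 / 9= 277707985114001 / 56988799470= 4873.03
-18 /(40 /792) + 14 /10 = -355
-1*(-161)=161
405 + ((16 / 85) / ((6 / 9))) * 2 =34473 / 85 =405.56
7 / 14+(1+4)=5.50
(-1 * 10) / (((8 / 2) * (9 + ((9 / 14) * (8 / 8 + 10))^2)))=-98 / 2313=-0.04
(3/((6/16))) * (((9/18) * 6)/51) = 8/17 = 0.47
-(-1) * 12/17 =12/17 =0.71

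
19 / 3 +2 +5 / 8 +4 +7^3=8543 / 24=355.96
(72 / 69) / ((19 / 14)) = 336 / 437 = 0.77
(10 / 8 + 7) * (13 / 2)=429 / 8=53.62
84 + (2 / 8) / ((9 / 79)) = 3103 / 36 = 86.19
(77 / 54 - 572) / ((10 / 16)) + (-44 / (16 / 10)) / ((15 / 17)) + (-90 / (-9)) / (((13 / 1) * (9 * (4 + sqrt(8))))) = -3313589 / 3510 - 5 * sqrt(2) / 234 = -944.07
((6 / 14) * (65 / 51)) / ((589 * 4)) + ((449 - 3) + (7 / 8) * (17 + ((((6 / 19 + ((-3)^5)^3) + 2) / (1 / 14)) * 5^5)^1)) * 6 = -462006794920133567 / 140182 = -3295764041889.36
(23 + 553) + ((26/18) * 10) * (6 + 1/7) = 41878/63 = 664.73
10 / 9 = 1.11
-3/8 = -0.38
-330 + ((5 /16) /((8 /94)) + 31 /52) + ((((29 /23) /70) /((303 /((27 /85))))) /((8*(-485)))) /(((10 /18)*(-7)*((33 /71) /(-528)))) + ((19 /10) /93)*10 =-2954882046807796279 /9077206964280000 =-325.53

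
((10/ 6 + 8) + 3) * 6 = 76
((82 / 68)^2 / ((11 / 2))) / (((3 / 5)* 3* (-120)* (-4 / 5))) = 0.00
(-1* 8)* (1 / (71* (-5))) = 8 / 355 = 0.02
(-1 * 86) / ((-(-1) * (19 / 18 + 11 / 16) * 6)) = -8.22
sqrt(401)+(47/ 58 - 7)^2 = sqrt(401)+128881/ 3364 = 58.34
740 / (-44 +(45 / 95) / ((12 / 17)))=-1520 / 89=-17.08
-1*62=-62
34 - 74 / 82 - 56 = -22.90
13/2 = 6.50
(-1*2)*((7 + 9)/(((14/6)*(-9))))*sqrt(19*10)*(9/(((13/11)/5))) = 5280*sqrt(190)/91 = 799.78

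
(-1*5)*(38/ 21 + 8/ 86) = -8590/ 903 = -9.51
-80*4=-320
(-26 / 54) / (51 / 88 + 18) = -1144 / 44145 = -0.03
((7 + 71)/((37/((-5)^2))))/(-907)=-1950/33559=-0.06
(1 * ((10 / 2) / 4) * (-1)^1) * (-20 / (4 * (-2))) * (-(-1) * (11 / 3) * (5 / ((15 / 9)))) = -275 / 8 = -34.38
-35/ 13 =-2.69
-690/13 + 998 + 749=22021/13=1693.92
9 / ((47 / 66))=594 / 47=12.64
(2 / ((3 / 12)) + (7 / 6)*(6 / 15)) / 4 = 2.12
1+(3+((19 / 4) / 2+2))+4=12.38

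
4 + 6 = 10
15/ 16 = 0.94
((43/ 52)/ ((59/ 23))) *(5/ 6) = 4945/ 18408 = 0.27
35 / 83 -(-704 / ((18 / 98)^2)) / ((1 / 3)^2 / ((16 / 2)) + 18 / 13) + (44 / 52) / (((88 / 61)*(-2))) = 39414189313 / 2641392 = 14921.75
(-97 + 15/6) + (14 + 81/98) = -3904/49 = -79.67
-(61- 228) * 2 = 334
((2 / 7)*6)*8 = 96 / 7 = 13.71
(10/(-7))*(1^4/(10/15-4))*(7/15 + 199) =2992/35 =85.49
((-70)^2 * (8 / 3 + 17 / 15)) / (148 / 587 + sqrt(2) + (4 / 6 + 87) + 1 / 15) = 63506667579600 / 300011813447- 721785912750 * sqrt(2) / 300011813447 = 208.28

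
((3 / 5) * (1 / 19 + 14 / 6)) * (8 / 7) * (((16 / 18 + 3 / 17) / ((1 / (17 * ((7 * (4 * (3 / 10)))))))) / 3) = 82.97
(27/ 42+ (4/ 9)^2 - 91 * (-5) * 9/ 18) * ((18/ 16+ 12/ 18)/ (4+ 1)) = 5567167/ 68040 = 81.82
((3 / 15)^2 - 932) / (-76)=23299 / 1900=12.26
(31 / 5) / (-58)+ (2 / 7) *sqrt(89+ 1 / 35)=-31 / 290+ 4 *sqrt(27265) / 245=2.59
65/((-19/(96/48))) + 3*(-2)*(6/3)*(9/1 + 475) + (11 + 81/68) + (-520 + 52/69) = -563584501/89148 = -6321.90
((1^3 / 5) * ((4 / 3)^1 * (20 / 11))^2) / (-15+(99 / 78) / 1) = -33280 / 388773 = -0.09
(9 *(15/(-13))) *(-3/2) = 405/26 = 15.58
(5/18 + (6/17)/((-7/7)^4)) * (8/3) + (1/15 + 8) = 22373/2295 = 9.75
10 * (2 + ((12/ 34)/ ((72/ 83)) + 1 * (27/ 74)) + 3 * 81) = 9275425/ 3774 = 2457.72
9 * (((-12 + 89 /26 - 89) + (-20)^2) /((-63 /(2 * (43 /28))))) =-338109 /2548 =-132.70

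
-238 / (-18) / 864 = 119 / 7776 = 0.02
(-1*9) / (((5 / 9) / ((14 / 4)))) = -567 / 10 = -56.70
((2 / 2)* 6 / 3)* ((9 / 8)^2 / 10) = 81 / 320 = 0.25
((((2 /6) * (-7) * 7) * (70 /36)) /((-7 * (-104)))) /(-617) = 245 /3465072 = 0.00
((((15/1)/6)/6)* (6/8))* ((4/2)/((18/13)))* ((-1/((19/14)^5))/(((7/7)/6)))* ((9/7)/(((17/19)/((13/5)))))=-4869228/2215457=-2.20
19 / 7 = 2.71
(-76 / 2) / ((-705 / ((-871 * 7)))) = -231686 / 705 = -328.63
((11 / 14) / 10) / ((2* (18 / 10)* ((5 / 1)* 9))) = 11 / 22680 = 0.00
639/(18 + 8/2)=639/22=29.05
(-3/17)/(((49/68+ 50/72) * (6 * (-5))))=9/2165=0.00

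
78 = 78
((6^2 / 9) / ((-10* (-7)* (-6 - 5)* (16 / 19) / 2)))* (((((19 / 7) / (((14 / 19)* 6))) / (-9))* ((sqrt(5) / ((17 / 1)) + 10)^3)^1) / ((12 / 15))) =594709595* sqrt(5) / 32031502272 + 991639925 / 942103008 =1.09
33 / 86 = 0.38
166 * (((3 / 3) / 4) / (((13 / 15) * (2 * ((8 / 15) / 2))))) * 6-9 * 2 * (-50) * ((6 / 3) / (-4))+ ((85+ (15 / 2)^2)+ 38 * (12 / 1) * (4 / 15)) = 182807 / 520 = 351.55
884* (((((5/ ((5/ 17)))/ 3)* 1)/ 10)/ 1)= 500.93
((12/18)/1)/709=2/2127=0.00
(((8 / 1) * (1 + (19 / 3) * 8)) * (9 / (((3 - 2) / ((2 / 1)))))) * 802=5966880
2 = 2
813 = 813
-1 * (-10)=10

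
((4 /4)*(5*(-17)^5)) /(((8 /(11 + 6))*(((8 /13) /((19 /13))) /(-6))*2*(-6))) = -2293069055 /128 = -17914601.99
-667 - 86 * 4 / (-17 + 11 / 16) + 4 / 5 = -841871 / 1305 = -645.11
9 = 9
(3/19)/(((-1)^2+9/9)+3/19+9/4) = 12/335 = 0.04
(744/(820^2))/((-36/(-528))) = 682/42025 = 0.02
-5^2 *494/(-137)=12350/137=90.15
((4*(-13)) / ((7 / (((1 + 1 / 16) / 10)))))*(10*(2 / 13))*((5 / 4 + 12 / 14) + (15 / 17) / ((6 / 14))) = -1983 / 392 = -5.06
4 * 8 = 32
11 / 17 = 0.65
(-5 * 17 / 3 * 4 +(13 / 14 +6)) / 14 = -4469 / 588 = -7.60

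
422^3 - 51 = 75151397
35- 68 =-33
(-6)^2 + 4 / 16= 145 / 4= 36.25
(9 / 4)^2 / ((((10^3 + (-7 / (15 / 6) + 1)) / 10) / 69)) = 6075 / 1736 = 3.50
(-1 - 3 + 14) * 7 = 70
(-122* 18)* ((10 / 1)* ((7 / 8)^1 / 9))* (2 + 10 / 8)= -27755 / 4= -6938.75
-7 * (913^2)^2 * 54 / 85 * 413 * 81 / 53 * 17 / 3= -2928793323070280358 / 265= -11052050275736907.01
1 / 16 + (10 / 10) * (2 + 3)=81 / 16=5.06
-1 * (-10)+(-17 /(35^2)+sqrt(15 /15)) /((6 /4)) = 39166 /3675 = 10.66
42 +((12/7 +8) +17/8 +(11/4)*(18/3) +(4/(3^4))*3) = 106577/1512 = 70.49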